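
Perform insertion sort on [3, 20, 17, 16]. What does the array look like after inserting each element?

First element 3 is already 'sorted'
Insert 20: shifted 0 elements -> [3, 20, 17, 16]
Insert 17: shifted 1 elements -> [3, 17, 20, 16]
Insert 16: shifted 2 elements -> [3, 16, 17, 20]


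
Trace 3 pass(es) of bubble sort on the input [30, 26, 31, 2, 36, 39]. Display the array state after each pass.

After pass 1: [26, 30, 2, 31, 36, 39] (2 swaps)
After pass 2: [26, 2, 30, 31, 36, 39] (1 swaps)
After pass 3: [2, 26, 30, 31, 36, 39] (1 swaps)
Total swaps: 4


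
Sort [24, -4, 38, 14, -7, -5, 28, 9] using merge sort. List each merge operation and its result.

Divide and conquer:
  Merge [24] + [-4] -> [-4, 24]
  Merge [38] + [14] -> [14, 38]
  Merge [-4, 24] + [14, 38] -> [-4, 14, 24, 38]
  Merge [-7] + [-5] -> [-7, -5]
  Merge [28] + [9] -> [9, 28]
  Merge [-7, -5] + [9, 28] -> [-7, -5, 9, 28]
  Merge [-4, 14, 24, 38] + [-7, -5, 9, 28] -> [-7, -5, -4, 9, 14, 24, 28, 38]


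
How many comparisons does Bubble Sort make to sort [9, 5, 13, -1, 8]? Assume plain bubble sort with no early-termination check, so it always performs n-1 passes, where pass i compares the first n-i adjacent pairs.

Pass 1: compare adjacent pairs (0,1)..(3,4) = 4 comparison(s), 3 swap(s) -> [5, 9, -1, 8, 13]
Pass 2: compare adjacent pairs (0,1)..(2,3) = 3 comparison(s), 2 swap(s) -> [5, -1, 8, 9, 13]
Pass 3: compare adjacent pairs (0,1)..(1,2) = 2 comparison(s), 1 swap(s) -> [-1, 5, 8, 9, 13]
Pass 4: compare adjacent pairs (0,1)..(0,1) = 1 comparison(s), 0 swap(s) -> [-1, 5, 8, 9, 13]
Total comparisons: 4 + 3 + 2 + 1 = 10


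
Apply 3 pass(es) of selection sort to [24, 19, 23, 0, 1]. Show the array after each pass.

Pass 1: Select minimum 0 at index 3, swap -> [0, 19, 23, 24, 1]
Pass 2: Select minimum 1 at index 4, swap -> [0, 1, 23, 24, 19]
Pass 3: Select minimum 19 at index 4, swap -> [0, 1, 19, 24, 23]


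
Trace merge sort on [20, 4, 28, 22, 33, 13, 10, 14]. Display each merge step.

Divide and conquer:
  Merge [20] + [4] -> [4, 20]
  Merge [28] + [22] -> [22, 28]
  Merge [4, 20] + [22, 28] -> [4, 20, 22, 28]
  Merge [33] + [13] -> [13, 33]
  Merge [10] + [14] -> [10, 14]
  Merge [13, 33] + [10, 14] -> [10, 13, 14, 33]
  Merge [4, 20, 22, 28] + [10, 13, 14, 33] -> [4, 10, 13, 14, 20, 22, 28, 33]


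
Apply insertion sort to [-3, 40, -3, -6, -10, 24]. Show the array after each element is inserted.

First element -3 is already 'sorted'
Insert 40: shifted 0 elements -> [-3, 40, -3, -6, -10, 24]
Insert -3: shifted 1 elements -> [-3, -3, 40, -6, -10, 24]
Insert -6: shifted 3 elements -> [-6, -3, -3, 40, -10, 24]
Insert -10: shifted 4 elements -> [-10, -6, -3, -3, 40, 24]
Insert 24: shifted 1 elements -> [-10, -6, -3, -3, 24, 40]


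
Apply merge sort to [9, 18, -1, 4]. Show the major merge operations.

Divide and conquer:
  Merge [9] + [18] -> [9, 18]
  Merge [-1] + [4] -> [-1, 4]
  Merge [9, 18] + [-1, 4] -> [-1, 4, 9, 18]


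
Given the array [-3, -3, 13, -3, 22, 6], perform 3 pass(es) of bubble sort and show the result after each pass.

After pass 1: [-3, -3, -3, 13, 6, 22] (2 swaps)
After pass 2: [-3, -3, -3, 6, 13, 22] (1 swaps)
After pass 3: [-3, -3, -3, 6, 13, 22] (0 swaps)
Total swaps: 3


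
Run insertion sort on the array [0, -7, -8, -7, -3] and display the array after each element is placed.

First element 0 is already 'sorted'
Insert -7: shifted 1 elements -> [-7, 0, -8, -7, -3]
Insert -8: shifted 2 elements -> [-8, -7, 0, -7, -3]
Insert -7: shifted 1 elements -> [-8, -7, -7, 0, -3]
Insert -3: shifted 1 elements -> [-8, -7, -7, -3, 0]


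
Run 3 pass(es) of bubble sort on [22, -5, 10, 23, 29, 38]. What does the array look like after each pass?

After pass 1: [-5, 10, 22, 23, 29, 38] (2 swaps)
After pass 2: [-5, 10, 22, 23, 29, 38] (0 swaps)
After pass 3: [-5, 10, 22, 23, 29, 38] (0 swaps)
Total swaps: 2


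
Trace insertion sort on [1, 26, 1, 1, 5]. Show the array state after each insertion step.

First element 1 is already 'sorted'
Insert 26: shifted 0 elements -> [1, 26, 1, 1, 5]
Insert 1: shifted 1 elements -> [1, 1, 26, 1, 5]
Insert 1: shifted 1 elements -> [1, 1, 1, 26, 5]
Insert 5: shifted 1 elements -> [1, 1, 1, 5, 26]


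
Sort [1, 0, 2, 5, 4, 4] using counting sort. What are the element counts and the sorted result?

Count array: [1, 1, 1, 0, 2, 1]
(count[i] = number of elements equal to i)
Cumulative count: [1, 2, 3, 3, 5, 6]
Sorted: [0, 1, 2, 4, 4, 5]


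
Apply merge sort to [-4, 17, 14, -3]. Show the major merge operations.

Divide and conquer:
  Merge [-4] + [17] -> [-4, 17]
  Merge [14] + [-3] -> [-3, 14]
  Merge [-4, 17] + [-3, 14] -> [-4, -3, 14, 17]


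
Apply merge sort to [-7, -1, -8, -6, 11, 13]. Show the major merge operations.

Divide and conquer:
  Merge [-1] + [-8] -> [-8, -1]
  Merge [-7] + [-8, -1] -> [-8, -7, -1]
  Merge [11] + [13] -> [11, 13]
  Merge [-6] + [11, 13] -> [-6, 11, 13]
  Merge [-8, -7, -1] + [-6, 11, 13] -> [-8, -7, -6, -1, 11, 13]


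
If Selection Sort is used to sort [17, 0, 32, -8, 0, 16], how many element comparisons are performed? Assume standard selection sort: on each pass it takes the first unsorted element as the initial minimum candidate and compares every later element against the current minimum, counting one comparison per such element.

Pass 1: scan indices 1..5 for the minimum = 5 comparison(s); min is -8, place at index 0 -> [-8, 0, 32, 17, 0, 16]
Pass 2: scan indices 2..5 for the minimum = 4 comparison(s); min is 0, place at index 1 -> [-8, 0, 32, 17, 0, 16]
Pass 3: scan indices 3..5 for the minimum = 3 comparison(s); min is 0, place at index 2 -> [-8, 0, 0, 17, 32, 16]
Pass 4: scan indices 4..5 for the minimum = 2 comparison(s); min is 16, place at index 3 -> [-8, 0, 0, 16, 32, 17]
Pass 5: scan indices 5..5 for the minimum = 1 comparison(s); min is 17, place at index 4 -> [-8, 0, 0, 16, 17, 32]
Selection sort always scans the whole unsorted suffix, so the count is (n-1) + (n-2) + ... + 1 = n(n-1)/2 = 6*5/2 = 15 regardless of the input order.
Total comparisons: 5 + 4 + 3 + 2 + 1 = 15


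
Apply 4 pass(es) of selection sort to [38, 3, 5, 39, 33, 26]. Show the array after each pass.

Pass 1: Select minimum 3 at index 1, swap -> [3, 38, 5, 39, 33, 26]
Pass 2: Select minimum 5 at index 2, swap -> [3, 5, 38, 39, 33, 26]
Pass 3: Select minimum 26 at index 5, swap -> [3, 5, 26, 39, 33, 38]
Pass 4: Select minimum 33 at index 4, swap -> [3, 5, 26, 33, 39, 38]


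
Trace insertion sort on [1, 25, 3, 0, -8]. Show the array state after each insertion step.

First element 1 is already 'sorted'
Insert 25: shifted 0 elements -> [1, 25, 3, 0, -8]
Insert 3: shifted 1 elements -> [1, 3, 25, 0, -8]
Insert 0: shifted 3 elements -> [0, 1, 3, 25, -8]
Insert -8: shifted 4 elements -> [-8, 0, 1, 3, 25]


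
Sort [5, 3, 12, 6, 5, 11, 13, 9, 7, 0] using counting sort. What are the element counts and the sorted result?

Count array: [1, 0, 0, 1, 0, 2, 1, 1, 0, 1, 0, 1, 1, 1]
(count[i] = number of elements equal to i)
Cumulative count: [1, 1, 1, 2, 2, 4, 5, 6, 6, 7, 7, 8, 9, 10]
Sorted: [0, 3, 5, 5, 6, 7, 9, 11, 12, 13]


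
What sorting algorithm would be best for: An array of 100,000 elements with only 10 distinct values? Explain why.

Best choice: 3-way quicksort or Counting sort
Reason: 3-way (Dutch national flag) partitioning groups every copy of the pivot together, so with only d=10 distinct keys quicksort finishes in O(n log d) expected time, which is effectively linear; counting sort runs in O(n + k) where k is the size of the key range (not the number of distinct values), so it is linear when the 10 values are integers drawn from a small known range


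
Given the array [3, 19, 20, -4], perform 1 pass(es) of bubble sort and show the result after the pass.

After pass 1: [3, 19, -4, 20] (1 swaps)
Total swaps: 1


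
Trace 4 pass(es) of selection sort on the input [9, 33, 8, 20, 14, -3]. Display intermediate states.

Pass 1: Select minimum -3 at index 5, swap -> [-3, 33, 8, 20, 14, 9]
Pass 2: Select minimum 8 at index 2, swap -> [-3, 8, 33, 20, 14, 9]
Pass 3: Select minimum 9 at index 5, swap -> [-3, 8, 9, 20, 14, 33]
Pass 4: Select minimum 14 at index 4, swap -> [-3, 8, 9, 14, 20, 33]


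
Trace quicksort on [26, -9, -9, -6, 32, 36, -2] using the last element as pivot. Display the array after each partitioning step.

Partition 1: pivot=-2 at index 3 -> [-9, -9, -6, -2, 32, 36, 26]
Partition 2: pivot=-6 at index 2 -> [-9, -9, -6, -2, 32, 36, 26]
Partition 3: pivot=-9 at index 1 -> [-9, -9, -6, -2, 32, 36, 26]
Partition 4: pivot=26 at index 4 -> [-9, -9, -6, -2, 26, 36, 32]
Partition 5: pivot=32 at index 5 -> [-9, -9, -6, -2, 26, 32, 36]


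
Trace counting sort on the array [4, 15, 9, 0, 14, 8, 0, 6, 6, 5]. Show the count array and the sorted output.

Count array: [2, 0, 0, 0, 1, 1, 2, 0, 1, 1, 0, 0, 0, 0, 1, 1]
(count[i] = number of elements equal to i)
Cumulative count: [2, 2, 2, 2, 3, 4, 6, 6, 7, 8, 8, 8, 8, 8, 9, 10]
Sorted: [0, 0, 4, 5, 6, 6, 8, 9, 14, 15]


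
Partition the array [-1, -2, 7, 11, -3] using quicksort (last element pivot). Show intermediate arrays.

Partition 1: pivot=-3 at index 0 -> [-3, -2, 7, 11, -1]
Partition 2: pivot=-1 at index 2 -> [-3, -2, -1, 11, 7]
Partition 3: pivot=7 at index 3 -> [-3, -2, -1, 7, 11]


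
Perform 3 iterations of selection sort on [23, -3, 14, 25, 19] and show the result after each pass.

Pass 1: Select minimum -3 at index 1, swap -> [-3, 23, 14, 25, 19]
Pass 2: Select minimum 14 at index 2, swap -> [-3, 14, 23, 25, 19]
Pass 3: Select minimum 19 at index 4, swap -> [-3, 14, 19, 25, 23]


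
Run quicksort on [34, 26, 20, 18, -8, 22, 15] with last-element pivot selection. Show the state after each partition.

Partition 1: pivot=15 at index 1 -> [-8, 15, 20, 18, 34, 22, 26]
Partition 2: pivot=26 at index 5 -> [-8, 15, 20, 18, 22, 26, 34]
Partition 3: pivot=22 at index 4 -> [-8, 15, 20, 18, 22, 26, 34]
Partition 4: pivot=18 at index 2 -> [-8, 15, 18, 20, 22, 26, 34]


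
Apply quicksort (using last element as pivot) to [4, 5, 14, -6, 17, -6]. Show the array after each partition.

Partition 1: pivot=-6 at index 1 -> [-6, -6, 14, 4, 17, 5]
Partition 2: pivot=5 at index 3 -> [-6, -6, 4, 5, 17, 14]
Partition 3: pivot=14 at index 4 -> [-6, -6, 4, 5, 14, 17]


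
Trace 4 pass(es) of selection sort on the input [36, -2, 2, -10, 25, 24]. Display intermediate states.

Pass 1: Select minimum -10 at index 3, swap -> [-10, -2, 2, 36, 25, 24]
Pass 2: Select minimum -2 at index 1, swap -> [-10, -2, 2, 36, 25, 24]
Pass 3: Select minimum 2 at index 2, swap -> [-10, -2, 2, 36, 25, 24]
Pass 4: Select minimum 24 at index 5, swap -> [-10, -2, 2, 24, 25, 36]


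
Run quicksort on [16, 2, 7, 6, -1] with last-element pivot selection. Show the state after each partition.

Partition 1: pivot=-1 at index 0 -> [-1, 2, 7, 6, 16]
Partition 2: pivot=16 at index 4 -> [-1, 2, 7, 6, 16]
Partition 3: pivot=6 at index 2 -> [-1, 2, 6, 7, 16]


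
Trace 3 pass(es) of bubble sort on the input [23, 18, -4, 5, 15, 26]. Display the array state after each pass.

After pass 1: [18, -4, 5, 15, 23, 26] (4 swaps)
After pass 2: [-4, 5, 15, 18, 23, 26] (3 swaps)
After pass 3: [-4, 5, 15, 18, 23, 26] (0 swaps)
Total swaps: 7


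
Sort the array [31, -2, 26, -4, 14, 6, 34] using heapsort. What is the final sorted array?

Build heap: [34, 14, 31, -4, -2, 6, 26]
Extract 34: [31, 14, 26, -4, -2, 6, 34]
Extract 31: [26, 14, 6, -4, -2, 31, 34]
Extract 26: [14, -2, 6, -4, 26, 31, 34]
Extract 14: [6, -2, -4, 14, 26, 31, 34]
Extract 6: [-2, -4, 6, 14, 26, 31, 34]
Extract -2: [-4, -2, 6, 14, 26, 31, 34]


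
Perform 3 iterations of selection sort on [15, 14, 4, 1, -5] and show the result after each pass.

Pass 1: Select minimum -5 at index 4, swap -> [-5, 14, 4, 1, 15]
Pass 2: Select minimum 1 at index 3, swap -> [-5, 1, 4, 14, 15]
Pass 3: Select minimum 4 at index 2, swap -> [-5, 1, 4, 14, 15]


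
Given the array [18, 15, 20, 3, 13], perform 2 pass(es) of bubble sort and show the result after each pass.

After pass 1: [15, 18, 3, 13, 20] (3 swaps)
After pass 2: [15, 3, 13, 18, 20] (2 swaps)
Total swaps: 5


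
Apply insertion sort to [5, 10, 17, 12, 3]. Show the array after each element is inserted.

First element 5 is already 'sorted'
Insert 10: shifted 0 elements -> [5, 10, 17, 12, 3]
Insert 17: shifted 0 elements -> [5, 10, 17, 12, 3]
Insert 12: shifted 1 elements -> [5, 10, 12, 17, 3]
Insert 3: shifted 4 elements -> [3, 5, 10, 12, 17]


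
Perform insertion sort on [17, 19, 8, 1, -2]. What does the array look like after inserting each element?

First element 17 is already 'sorted'
Insert 19: shifted 0 elements -> [17, 19, 8, 1, -2]
Insert 8: shifted 2 elements -> [8, 17, 19, 1, -2]
Insert 1: shifted 3 elements -> [1, 8, 17, 19, -2]
Insert -2: shifted 4 elements -> [-2, 1, 8, 17, 19]


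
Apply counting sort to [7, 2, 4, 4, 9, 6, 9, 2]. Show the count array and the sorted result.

Count array: [0, 0, 2, 0, 2, 0, 1, 1, 0, 2]
(count[i] = number of elements equal to i)
Cumulative count: [0, 0, 2, 2, 4, 4, 5, 6, 6, 8]
Sorted: [2, 2, 4, 4, 6, 7, 9, 9]


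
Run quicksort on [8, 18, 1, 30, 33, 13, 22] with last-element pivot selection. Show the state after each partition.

Partition 1: pivot=22 at index 4 -> [8, 18, 1, 13, 22, 30, 33]
Partition 2: pivot=13 at index 2 -> [8, 1, 13, 18, 22, 30, 33]
Partition 3: pivot=1 at index 0 -> [1, 8, 13, 18, 22, 30, 33]
Partition 4: pivot=33 at index 6 -> [1, 8, 13, 18, 22, 30, 33]


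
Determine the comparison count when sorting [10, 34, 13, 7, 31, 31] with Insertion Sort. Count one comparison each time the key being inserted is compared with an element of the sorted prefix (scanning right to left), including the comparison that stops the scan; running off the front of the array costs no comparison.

Insert 34: 10 <= 34 (stop) = 1 comparison(s) -> [10, 34, 13, 7, 31, 31]
Insert 13: 34 > 13 (shift), 10 <= 13 (stop) = 2 comparison(s) -> [10, 13, 34, 7, 31, 31]
Insert 7: 34 > 7 (shift), 13 > 7 (shift), 10 > 7 (shift), reached front = 3 comparison(s) -> [7, 10, 13, 34, 31, 31]
Insert 31: 34 > 31 (shift), 13 <= 31 (stop) = 2 comparison(s) -> [7, 10, 13, 31, 34, 31]
Insert 31: 34 > 31 (shift), 31 <= 31 (stop) = 2 comparison(s) -> [7, 10, 13, 31, 31, 34]
Total comparisons: 1 + 2 + 3 + 2 + 2 = 10


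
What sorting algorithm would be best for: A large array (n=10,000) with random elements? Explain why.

Best choice: Quicksort or Mergesort
Reason: Both have O(n log n) average case; quicksort has lower constant factors


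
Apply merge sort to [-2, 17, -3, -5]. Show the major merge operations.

Divide and conquer:
  Merge [-2] + [17] -> [-2, 17]
  Merge [-3] + [-5] -> [-5, -3]
  Merge [-2, 17] + [-5, -3] -> [-5, -3, -2, 17]


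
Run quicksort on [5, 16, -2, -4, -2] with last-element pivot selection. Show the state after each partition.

Partition 1: pivot=-2 at index 2 -> [-2, -4, -2, 16, 5]
Partition 2: pivot=-4 at index 0 -> [-4, -2, -2, 16, 5]
Partition 3: pivot=5 at index 3 -> [-4, -2, -2, 5, 16]


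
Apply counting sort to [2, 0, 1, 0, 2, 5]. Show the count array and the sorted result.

Count array: [2, 1, 2, 0, 0, 1]
(count[i] = number of elements equal to i)
Cumulative count: [2, 3, 5, 5, 5, 6]
Sorted: [0, 0, 1, 2, 2, 5]


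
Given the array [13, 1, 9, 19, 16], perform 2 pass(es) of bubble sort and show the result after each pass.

After pass 1: [1, 9, 13, 16, 19] (3 swaps)
After pass 2: [1, 9, 13, 16, 19] (0 swaps)
Total swaps: 3


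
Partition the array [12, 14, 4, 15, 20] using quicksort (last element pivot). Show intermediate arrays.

Partition 1: pivot=20 at index 4 -> [12, 14, 4, 15, 20]
Partition 2: pivot=15 at index 3 -> [12, 14, 4, 15, 20]
Partition 3: pivot=4 at index 0 -> [4, 14, 12, 15, 20]
Partition 4: pivot=12 at index 1 -> [4, 12, 14, 15, 20]


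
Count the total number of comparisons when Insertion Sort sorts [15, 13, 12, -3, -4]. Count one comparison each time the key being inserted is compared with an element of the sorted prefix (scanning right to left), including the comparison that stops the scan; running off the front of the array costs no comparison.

Insert 13: 15 > 13 (shift), reached front = 1 comparison(s) -> [13, 15, 12, -3, -4]
Insert 12: 15 > 12 (shift), 13 > 12 (shift), reached front = 2 comparison(s) -> [12, 13, 15, -3, -4]
Insert -3: 15 > -3 (shift), 13 > -3 (shift), 12 > -3 (shift), reached front = 3 comparison(s) -> [-3, 12, 13, 15, -4]
Insert -4: 15 > -4 (shift), 13 > -4 (shift), 12 > -4 (shift), -3 > -4 (shift), reached front = 4 comparison(s) -> [-4, -3, 12, 13, 15]
Total comparisons: 1 + 2 + 3 + 4 = 10


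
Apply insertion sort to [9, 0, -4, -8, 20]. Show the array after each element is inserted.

First element 9 is already 'sorted'
Insert 0: shifted 1 elements -> [0, 9, -4, -8, 20]
Insert -4: shifted 2 elements -> [-4, 0, 9, -8, 20]
Insert -8: shifted 3 elements -> [-8, -4, 0, 9, 20]
Insert 20: shifted 0 elements -> [-8, -4, 0, 9, 20]


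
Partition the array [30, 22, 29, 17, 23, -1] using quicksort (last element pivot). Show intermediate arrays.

Partition 1: pivot=-1 at index 0 -> [-1, 22, 29, 17, 23, 30]
Partition 2: pivot=30 at index 5 -> [-1, 22, 29, 17, 23, 30]
Partition 3: pivot=23 at index 3 -> [-1, 22, 17, 23, 29, 30]
Partition 4: pivot=17 at index 1 -> [-1, 17, 22, 23, 29, 30]


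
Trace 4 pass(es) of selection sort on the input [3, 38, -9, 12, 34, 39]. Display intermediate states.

Pass 1: Select minimum -9 at index 2, swap -> [-9, 38, 3, 12, 34, 39]
Pass 2: Select minimum 3 at index 2, swap -> [-9, 3, 38, 12, 34, 39]
Pass 3: Select minimum 12 at index 3, swap -> [-9, 3, 12, 38, 34, 39]
Pass 4: Select minimum 34 at index 4, swap -> [-9, 3, 12, 34, 38, 39]


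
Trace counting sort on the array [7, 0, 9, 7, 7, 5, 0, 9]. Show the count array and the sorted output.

Count array: [2, 0, 0, 0, 0, 1, 0, 3, 0, 2]
(count[i] = number of elements equal to i)
Cumulative count: [2, 2, 2, 2, 2, 3, 3, 6, 6, 8]
Sorted: [0, 0, 5, 7, 7, 7, 9, 9]


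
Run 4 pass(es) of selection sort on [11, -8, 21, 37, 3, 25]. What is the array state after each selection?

Pass 1: Select minimum -8 at index 1, swap -> [-8, 11, 21, 37, 3, 25]
Pass 2: Select minimum 3 at index 4, swap -> [-8, 3, 21, 37, 11, 25]
Pass 3: Select minimum 11 at index 4, swap -> [-8, 3, 11, 37, 21, 25]
Pass 4: Select minimum 21 at index 4, swap -> [-8, 3, 11, 21, 37, 25]


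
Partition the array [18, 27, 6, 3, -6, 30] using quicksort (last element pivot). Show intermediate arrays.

Partition 1: pivot=30 at index 5 -> [18, 27, 6, 3, -6, 30]
Partition 2: pivot=-6 at index 0 -> [-6, 27, 6, 3, 18, 30]
Partition 3: pivot=18 at index 3 -> [-6, 6, 3, 18, 27, 30]
Partition 4: pivot=3 at index 1 -> [-6, 3, 6, 18, 27, 30]


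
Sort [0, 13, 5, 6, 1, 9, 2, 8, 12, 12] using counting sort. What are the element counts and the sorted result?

Count array: [1, 1, 1, 0, 0, 1, 1, 0, 1, 1, 0, 0, 2, 1]
(count[i] = number of elements equal to i)
Cumulative count: [1, 2, 3, 3, 3, 4, 5, 5, 6, 7, 7, 7, 9, 10]
Sorted: [0, 1, 2, 5, 6, 8, 9, 12, 12, 13]


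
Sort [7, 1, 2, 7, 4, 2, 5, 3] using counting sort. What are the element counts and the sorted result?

Count array: [0, 1, 2, 1, 1, 1, 0, 2]
(count[i] = number of elements equal to i)
Cumulative count: [0, 1, 3, 4, 5, 6, 6, 8]
Sorted: [1, 2, 2, 3, 4, 5, 7, 7]


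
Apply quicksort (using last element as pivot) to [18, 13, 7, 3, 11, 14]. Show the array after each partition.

Partition 1: pivot=14 at index 4 -> [13, 7, 3, 11, 14, 18]
Partition 2: pivot=11 at index 2 -> [7, 3, 11, 13, 14, 18]
Partition 3: pivot=3 at index 0 -> [3, 7, 11, 13, 14, 18]


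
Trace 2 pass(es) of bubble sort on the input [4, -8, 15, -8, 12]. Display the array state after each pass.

After pass 1: [-8, 4, -8, 12, 15] (3 swaps)
After pass 2: [-8, -8, 4, 12, 15] (1 swaps)
Total swaps: 4


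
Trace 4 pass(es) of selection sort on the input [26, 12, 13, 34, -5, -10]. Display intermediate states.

Pass 1: Select minimum -10 at index 5, swap -> [-10, 12, 13, 34, -5, 26]
Pass 2: Select minimum -5 at index 4, swap -> [-10, -5, 13, 34, 12, 26]
Pass 3: Select minimum 12 at index 4, swap -> [-10, -5, 12, 34, 13, 26]
Pass 4: Select minimum 13 at index 4, swap -> [-10, -5, 12, 13, 34, 26]


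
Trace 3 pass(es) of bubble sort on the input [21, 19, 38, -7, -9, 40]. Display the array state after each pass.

After pass 1: [19, 21, -7, -9, 38, 40] (3 swaps)
After pass 2: [19, -7, -9, 21, 38, 40] (2 swaps)
After pass 3: [-7, -9, 19, 21, 38, 40] (2 swaps)
Total swaps: 7


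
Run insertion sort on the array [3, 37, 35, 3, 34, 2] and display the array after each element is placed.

First element 3 is already 'sorted'
Insert 37: shifted 0 elements -> [3, 37, 35, 3, 34, 2]
Insert 35: shifted 1 elements -> [3, 35, 37, 3, 34, 2]
Insert 3: shifted 2 elements -> [3, 3, 35, 37, 34, 2]
Insert 34: shifted 2 elements -> [3, 3, 34, 35, 37, 2]
Insert 2: shifted 5 elements -> [2, 3, 3, 34, 35, 37]


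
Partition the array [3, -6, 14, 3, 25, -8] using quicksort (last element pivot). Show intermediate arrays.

Partition 1: pivot=-8 at index 0 -> [-8, -6, 14, 3, 25, 3]
Partition 2: pivot=3 at index 3 -> [-8, -6, 3, 3, 25, 14]
Partition 3: pivot=3 at index 2 -> [-8, -6, 3, 3, 25, 14]
Partition 4: pivot=14 at index 4 -> [-8, -6, 3, 3, 14, 25]


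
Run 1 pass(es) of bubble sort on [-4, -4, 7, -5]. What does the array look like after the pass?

After pass 1: [-4, -4, -5, 7] (1 swaps)
Total swaps: 1


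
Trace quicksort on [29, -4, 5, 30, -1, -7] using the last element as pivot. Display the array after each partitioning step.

Partition 1: pivot=-7 at index 0 -> [-7, -4, 5, 30, -1, 29]
Partition 2: pivot=29 at index 4 -> [-7, -4, 5, -1, 29, 30]
Partition 3: pivot=-1 at index 2 -> [-7, -4, -1, 5, 29, 30]


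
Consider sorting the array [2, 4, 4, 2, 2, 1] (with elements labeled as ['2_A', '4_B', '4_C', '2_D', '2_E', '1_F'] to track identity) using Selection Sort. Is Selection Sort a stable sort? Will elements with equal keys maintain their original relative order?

Trace Selection Sort on the labeled array (the key is the number; the letter only tracks identity):
  Pass 1: minimum of unsorted part is 1_F at index 5; swap it with 2_A at index 0 -> [1_F, 4_B, 4_C, 2_D, 2_E, 2_A]
  Pass 2: minimum of unsorted part is 2_D at index 3; swap it with 4_B at index 1 -> [1_F, 2_D, 4_C, 4_B, 2_E, 2_A]
  Pass 3: minimum of unsorted part is 2_E at index 4; swap it with 4_C at index 2 -> [1_F, 2_D, 2_E, 4_B, 4_C, 2_A]
  Pass 4: minimum of unsorted part is 2_A at index 5; swap it with 4_B at index 3 -> [1_F, 2_D, 2_E, 2_A, 4_C, 4_B]
  Pass 5: minimum 4_C is already at index 4; no swap -> [1_F, 2_D, 2_E, 2_A, 4_C, 4_B]
Final order: [1_F, 2_D, 2_E, 2_A, 4_C, 4_B]
Equal keys:
  value 2: originally 2_A, 2_D, 2_E; after sorting 2_D, 2_E, 2_A -> order changed
  value 4: originally 4_B, 4_C; after sorting 4_C, 4_B -> order changed
Equal keys were reordered, so Selection Sort is not stable: the long-range swap that moves the minimum into place can carry an element past an equal key. (One such input is enough; an unstable sort may happen to preserve order on other inputs, but it gives no guarantee.)
Answer: Not stable


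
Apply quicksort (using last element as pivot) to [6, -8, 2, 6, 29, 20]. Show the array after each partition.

Partition 1: pivot=20 at index 4 -> [6, -8, 2, 6, 20, 29]
Partition 2: pivot=6 at index 3 -> [6, -8, 2, 6, 20, 29]
Partition 3: pivot=2 at index 1 -> [-8, 2, 6, 6, 20, 29]


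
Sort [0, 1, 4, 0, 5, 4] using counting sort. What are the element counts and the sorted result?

Count array: [2, 1, 0, 0, 2, 1]
(count[i] = number of elements equal to i)
Cumulative count: [2, 3, 3, 3, 5, 6]
Sorted: [0, 0, 1, 4, 4, 5]


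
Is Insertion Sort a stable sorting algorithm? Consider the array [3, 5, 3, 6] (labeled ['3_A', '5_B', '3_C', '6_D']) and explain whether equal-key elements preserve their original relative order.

Trace Insertion Sort on the labeled array (the key is the number; the letter only tracks identity):
  Insert 5_B at index 1: [3_A, 5_B, 3_C, 6_D]
  Insert 3_C at index 1: [3_A, 3_C, 5_B, 6_D]
  Insert 6_D at index 3: [3_A, 3_C, 5_B, 6_D]
Final order: [3_A, 3_C, 5_B, 6_D]
Equal keys:
  value 3: originally 3_A, 3_C; after sorting 3_A, 3_C -> order preserved
All equal keys kept their original relative order. Insertion Sort is stable: elements are shifted only while they are strictly greater than the key, so a key is inserted after any equal elements already placed.
Answer: Stable


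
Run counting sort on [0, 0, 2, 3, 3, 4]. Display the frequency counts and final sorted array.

Count array: [2, 0, 1, 2, 1]
(count[i] = number of elements equal to i)
Cumulative count: [2, 2, 3, 5, 6]
Sorted: [0, 0, 2, 3, 3, 4]


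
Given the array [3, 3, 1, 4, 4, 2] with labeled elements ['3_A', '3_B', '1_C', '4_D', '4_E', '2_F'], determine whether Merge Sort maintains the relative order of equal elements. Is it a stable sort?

Trace Merge Sort on the labeled array (the key is the number; the letter only tracks identity):
  Merge [3_B] + [1_C] -> [1_C, 3_B]
  Merge [3_A] + [1_C, 3_B] -> [1_C, 3_A, 3_B]
  Merge [4_E] + [2_F] -> [2_F, 4_E]
  Merge [4_D] + [2_F, 4_E] -> [2_F, 4_D, 4_E]
  Merge [1_C, 3_A, 3_B] + [2_F, 4_D, 4_E] -> [1_C, 2_F, 3_A, 3_B, 4_D, 4_E]
Final order: [1_C, 2_F, 3_A, 3_B, 4_D, 4_E]
Equal keys:
  value 3: originally 3_A, 3_B; after sorting 3_A, 3_B -> order preserved
  value 4: originally 4_D, 4_E; after sorting 4_D, 4_E -> order preserved
All equal keys kept their original relative order. Merge Sort is stable: when the heads of the two halves are equal the merge takes from the left half first.
Answer: Stable


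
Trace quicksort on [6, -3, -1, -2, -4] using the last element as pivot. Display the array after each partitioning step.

Partition 1: pivot=-4 at index 0 -> [-4, -3, -1, -2, 6]
Partition 2: pivot=6 at index 4 -> [-4, -3, -1, -2, 6]
Partition 3: pivot=-2 at index 2 -> [-4, -3, -2, -1, 6]


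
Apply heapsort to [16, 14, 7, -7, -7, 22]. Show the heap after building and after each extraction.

Build heap: [22, 14, 16, -7, -7, 7]
Extract 22: [16, 14, 7, -7, -7, 22]
Extract 16: [14, -7, 7, -7, 16, 22]
Extract 14: [7, -7, -7, 14, 16, 22]
Extract 7: [-7, -7, 7, 14, 16, 22]
Extract -7: [-7, -7, 7, 14, 16, 22]


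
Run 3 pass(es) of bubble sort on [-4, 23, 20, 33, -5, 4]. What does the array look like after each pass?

After pass 1: [-4, 20, 23, -5, 4, 33] (3 swaps)
After pass 2: [-4, 20, -5, 4, 23, 33] (2 swaps)
After pass 3: [-4, -5, 4, 20, 23, 33] (2 swaps)
Total swaps: 7


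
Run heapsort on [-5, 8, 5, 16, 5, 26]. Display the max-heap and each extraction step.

Build heap: [26, 16, 5, 8, 5, -5]
Extract 26: [16, 8, 5, -5, 5, 26]
Extract 16: [8, 5, 5, -5, 16, 26]
Extract 8: [5, -5, 5, 8, 16, 26]
Extract 5: [5, -5, 5, 8, 16, 26]
Extract 5: [-5, 5, 5, 8, 16, 26]


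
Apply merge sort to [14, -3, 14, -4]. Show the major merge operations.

Divide and conquer:
  Merge [14] + [-3] -> [-3, 14]
  Merge [14] + [-4] -> [-4, 14]
  Merge [-3, 14] + [-4, 14] -> [-4, -3, 14, 14]


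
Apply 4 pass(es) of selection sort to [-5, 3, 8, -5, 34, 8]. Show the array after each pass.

Pass 1: Select minimum -5 at index 0, swap -> [-5, 3, 8, -5, 34, 8]
Pass 2: Select minimum -5 at index 3, swap -> [-5, -5, 8, 3, 34, 8]
Pass 3: Select minimum 3 at index 3, swap -> [-5, -5, 3, 8, 34, 8]
Pass 4: Select minimum 8 at index 3, swap -> [-5, -5, 3, 8, 34, 8]


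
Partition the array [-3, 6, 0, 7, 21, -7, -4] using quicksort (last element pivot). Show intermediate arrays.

Partition 1: pivot=-4 at index 1 -> [-7, -4, 0, 7, 21, -3, 6]
Partition 2: pivot=6 at index 4 -> [-7, -4, 0, -3, 6, 7, 21]
Partition 3: pivot=-3 at index 2 -> [-7, -4, -3, 0, 6, 7, 21]
Partition 4: pivot=21 at index 6 -> [-7, -4, -3, 0, 6, 7, 21]


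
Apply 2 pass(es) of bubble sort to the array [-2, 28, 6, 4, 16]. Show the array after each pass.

After pass 1: [-2, 6, 4, 16, 28] (3 swaps)
After pass 2: [-2, 4, 6, 16, 28] (1 swaps)
Total swaps: 4


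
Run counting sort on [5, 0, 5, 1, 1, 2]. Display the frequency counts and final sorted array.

Count array: [1, 2, 1, 0, 0, 2]
(count[i] = number of elements equal to i)
Cumulative count: [1, 3, 4, 4, 4, 6]
Sorted: [0, 1, 1, 2, 5, 5]


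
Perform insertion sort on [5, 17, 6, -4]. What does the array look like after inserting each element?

First element 5 is already 'sorted'
Insert 17: shifted 0 elements -> [5, 17, 6, -4]
Insert 6: shifted 1 elements -> [5, 6, 17, -4]
Insert -4: shifted 3 elements -> [-4, 5, 6, 17]


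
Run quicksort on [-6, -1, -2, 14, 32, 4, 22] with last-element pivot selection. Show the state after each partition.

Partition 1: pivot=22 at index 5 -> [-6, -1, -2, 14, 4, 22, 32]
Partition 2: pivot=4 at index 3 -> [-6, -1, -2, 4, 14, 22, 32]
Partition 3: pivot=-2 at index 1 -> [-6, -2, -1, 4, 14, 22, 32]


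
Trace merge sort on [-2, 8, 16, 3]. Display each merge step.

Divide and conquer:
  Merge [-2] + [8] -> [-2, 8]
  Merge [16] + [3] -> [3, 16]
  Merge [-2, 8] + [3, 16] -> [-2, 3, 8, 16]


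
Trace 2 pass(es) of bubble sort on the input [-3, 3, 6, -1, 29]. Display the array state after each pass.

After pass 1: [-3, 3, -1, 6, 29] (1 swaps)
After pass 2: [-3, -1, 3, 6, 29] (1 swaps)
Total swaps: 2


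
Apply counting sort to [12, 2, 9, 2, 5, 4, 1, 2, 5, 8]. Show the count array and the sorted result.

Count array: [0, 1, 3, 0, 1, 2, 0, 0, 1, 1, 0, 0, 1]
(count[i] = number of elements equal to i)
Cumulative count: [0, 1, 4, 4, 5, 7, 7, 7, 8, 9, 9, 9, 10]
Sorted: [1, 2, 2, 2, 4, 5, 5, 8, 9, 12]


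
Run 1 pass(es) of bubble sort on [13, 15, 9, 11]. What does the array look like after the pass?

After pass 1: [13, 9, 11, 15] (2 swaps)
Total swaps: 2


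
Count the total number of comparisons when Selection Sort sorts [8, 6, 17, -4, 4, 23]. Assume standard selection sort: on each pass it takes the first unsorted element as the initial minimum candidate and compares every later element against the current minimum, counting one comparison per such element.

Pass 1: scan indices 1..5 for the minimum = 5 comparison(s); min is -4, place at index 0 -> [-4, 6, 17, 8, 4, 23]
Pass 2: scan indices 2..5 for the minimum = 4 comparison(s); min is 4, place at index 1 -> [-4, 4, 17, 8, 6, 23]
Pass 3: scan indices 3..5 for the minimum = 3 comparison(s); min is 6, place at index 2 -> [-4, 4, 6, 8, 17, 23]
Pass 4: scan indices 4..5 for the minimum = 2 comparison(s); min is 8, place at index 3 -> [-4, 4, 6, 8, 17, 23]
Pass 5: scan indices 5..5 for the minimum = 1 comparison(s); min is 17, place at index 4 -> [-4, 4, 6, 8, 17, 23]
Selection sort always scans the whole unsorted suffix, so the count is (n-1) + (n-2) + ... + 1 = n(n-1)/2 = 6*5/2 = 15 regardless of the input order.
Total comparisons: 5 + 4 + 3 + 2 + 1 = 15


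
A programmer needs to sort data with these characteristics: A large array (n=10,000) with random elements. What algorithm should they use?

Best choice: Quicksort or Mergesort
Reason: Both have O(n log n) average case; quicksort has lower constant factors


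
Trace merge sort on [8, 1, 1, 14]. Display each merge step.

Divide and conquer:
  Merge [8] + [1] -> [1, 8]
  Merge [1] + [14] -> [1, 14]
  Merge [1, 8] + [1, 14] -> [1, 1, 8, 14]


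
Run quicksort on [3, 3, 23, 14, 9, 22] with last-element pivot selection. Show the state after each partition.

Partition 1: pivot=22 at index 4 -> [3, 3, 14, 9, 22, 23]
Partition 2: pivot=9 at index 2 -> [3, 3, 9, 14, 22, 23]
Partition 3: pivot=3 at index 1 -> [3, 3, 9, 14, 22, 23]


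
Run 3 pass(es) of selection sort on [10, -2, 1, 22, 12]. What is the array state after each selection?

Pass 1: Select minimum -2 at index 1, swap -> [-2, 10, 1, 22, 12]
Pass 2: Select minimum 1 at index 2, swap -> [-2, 1, 10, 22, 12]
Pass 3: Select minimum 10 at index 2, swap -> [-2, 1, 10, 22, 12]


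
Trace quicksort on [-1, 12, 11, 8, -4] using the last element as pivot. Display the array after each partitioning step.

Partition 1: pivot=-4 at index 0 -> [-4, 12, 11, 8, -1]
Partition 2: pivot=-1 at index 1 -> [-4, -1, 11, 8, 12]
Partition 3: pivot=12 at index 4 -> [-4, -1, 11, 8, 12]
Partition 4: pivot=8 at index 2 -> [-4, -1, 8, 11, 12]


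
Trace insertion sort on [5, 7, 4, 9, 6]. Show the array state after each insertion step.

First element 5 is already 'sorted'
Insert 7: shifted 0 elements -> [5, 7, 4, 9, 6]
Insert 4: shifted 2 elements -> [4, 5, 7, 9, 6]
Insert 9: shifted 0 elements -> [4, 5, 7, 9, 6]
Insert 6: shifted 2 elements -> [4, 5, 6, 7, 9]


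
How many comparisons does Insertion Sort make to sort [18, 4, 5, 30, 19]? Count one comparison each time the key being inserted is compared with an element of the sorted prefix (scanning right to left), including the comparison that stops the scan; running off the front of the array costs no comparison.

Insert 4: 18 > 4 (shift), reached front = 1 comparison(s) -> [4, 18, 5, 30, 19]
Insert 5: 18 > 5 (shift), 4 <= 5 (stop) = 2 comparison(s) -> [4, 5, 18, 30, 19]
Insert 30: 18 <= 30 (stop) = 1 comparison(s) -> [4, 5, 18, 30, 19]
Insert 19: 30 > 19 (shift), 18 <= 19 (stop) = 2 comparison(s) -> [4, 5, 18, 19, 30]
Total comparisons: 1 + 2 + 1 + 2 = 6


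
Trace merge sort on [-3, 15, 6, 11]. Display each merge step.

Divide and conquer:
  Merge [-3] + [15] -> [-3, 15]
  Merge [6] + [11] -> [6, 11]
  Merge [-3, 15] + [6, 11] -> [-3, 6, 11, 15]


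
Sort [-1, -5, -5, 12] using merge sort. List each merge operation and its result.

Divide and conquer:
  Merge [-1] + [-5] -> [-5, -1]
  Merge [-5] + [12] -> [-5, 12]
  Merge [-5, -1] + [-5, 12] -> [-5, -5, -1, 12]


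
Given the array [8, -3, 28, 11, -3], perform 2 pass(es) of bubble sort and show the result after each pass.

After pass 1: [-3, 8, 11, -3, 28] (3 swaps)
After pass 2: [-3, 8, -3, 11, 28] (1 swaps)
Total swaps: 4


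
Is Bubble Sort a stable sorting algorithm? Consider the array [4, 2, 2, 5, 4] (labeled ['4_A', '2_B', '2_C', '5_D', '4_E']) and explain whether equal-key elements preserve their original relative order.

Trace Bubble Sort on the labeled array (the key is the number; the letter only tracks identity):
  After pass 1: [2_B, 2_C, 4_A, 4_E, 5_D]
  After pass 2: [2_B, 2_C, 4_A, 4_E, 5_D] (no swaps, done)
Final order: [2_B, 2_C, 4_A, 4_E, 5_D]
Equal keys:
  value 2: originally 2_B, 2_C; after sorting 2_B, 2_C -> order preserved
  value 4: originally 4_A, 4_E; after sorting 4_A, 4_E -> order preserved
All equal keys kept their original relative order. Bubble Sort is stable: it only swaps adjacent elements when the left one is strictly greater, so equal keys never move past each other.
Answer: Stable


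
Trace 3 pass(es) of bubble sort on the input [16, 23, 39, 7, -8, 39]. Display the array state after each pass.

After pass 1: [16, 23, 7, -8, 39, 39] (2 swaps)
After pass 2: [16, 7, -8, 23, 39, 39] (2 swaps)
After pass 3: [7, -8, 16, 23, 39, 39] (2 swaps)
Total swaps: 6


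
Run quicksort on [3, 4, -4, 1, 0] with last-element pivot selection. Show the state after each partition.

Partition 1: pivot=0 at index 1 -> [-4, 0, 3, 1, 4]
Partition 2: pivot=4 at index 4 -> [-4, 0, 3, 1, 4]
Partition 3: pivot=1 at index 2 -> [-4, 0, 1, 3, 4]


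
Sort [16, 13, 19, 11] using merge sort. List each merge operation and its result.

Divide and conquer:
  Merge [16] + [13] -> [13, 16]
  Merge [19] + [11] -> [11, 19]
  Merge [13, 16] + [11, 19] -> [11, 13, 16, 19]


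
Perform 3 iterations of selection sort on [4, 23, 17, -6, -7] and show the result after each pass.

Pass 1: Select minimum -7 at index 4, swap -> [-7, 23, 17, -6, 4]
Pass 2: Select minimum -6 at index 3, swap -> [-7, -6, 17, 23, 4]
Pass 3: Select minimum 4 at index 4, swap -> [-7, -6, 4, 23, 17]


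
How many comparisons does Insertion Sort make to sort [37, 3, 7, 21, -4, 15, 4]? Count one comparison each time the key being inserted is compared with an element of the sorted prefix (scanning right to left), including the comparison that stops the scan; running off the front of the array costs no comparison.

Insert 3: 37 > 3 (shift), reached front = 1 comparison(s) -> [3, 37, 7, 21, -4, 15, 4]
Insert 7: 37 > 7 (shift), 3 <= 7 (stop) = 2 comparison(s) -> [3, 7, 37, 21, -4, 15, 4]
Insert 21: 37 > 21 (shift), 7 <= 21 (stop) = 2 comparison(s) -> [3, 7, 21, 37, -4, 15, 4]
Insert -4: 37 > -4 (shift), 21 > -4 (shift), 7 > -4 (shift), 3 > -4 (shift), reached front = 4 comparison(s) -> [-4, 3, 7, 21, 37, 15, 4]
Insert 15: 37 > 15 (shift), 21 > 15 (shift), 7 <= 15 (stop) = 3 comparison(s) -> [-4, 3, 7, 15, 21, 37, 4]
Insert 4: 37 > 4 (shift), 21 > 4 (shift), 15 > 4 (shift), 7 > 4 (shift), 3 <= 4 (stop) = 5 comparison(s) -> [-4, 3, 4, 7, 15, 21, 37]
Total comparisons: 1 + 2 + 2 + 4 + 3 + 5 = 17


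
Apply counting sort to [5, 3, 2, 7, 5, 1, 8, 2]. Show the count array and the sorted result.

Count array: [0, 1, 2, 1, 0, 2, 0, 1, 1]
(count[i] = number of elements equal to i)
Cumulative count: [0, 1, 3, 4, 4, 6, 6, 7, 8]
Sorted: [1, 2, 2, 3, 5, 5, 7, 8]


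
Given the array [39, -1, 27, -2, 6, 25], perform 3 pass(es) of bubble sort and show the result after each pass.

After pass 1: [-1, 27, -2, 6, 25, 39] (5 swaps)
After pass 2: [-1, -2, 6, 25, 27, 39] (3 swaps)
After pass 3: [-2, -1, 6, 25, 27, 39] (1 swaps)
Total swaps: 9


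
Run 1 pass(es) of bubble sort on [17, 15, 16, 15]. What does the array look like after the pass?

After pass 1: [15, 16, 15, 17] (3 swaps)
Total swaps: 3


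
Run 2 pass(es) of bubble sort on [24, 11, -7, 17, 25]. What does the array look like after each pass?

After pass 1: [11, -7, 17, 24, 25] (3 swaps)
After pass 2: [-7, 11, 17, 24, 25] (1 swaps)
Total swaps: 4


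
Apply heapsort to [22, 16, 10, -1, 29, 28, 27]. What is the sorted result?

Build heap: [29, 22, 28, -1, 16, 10, 27]
Extract 29: [28, 22, 27, -1, 16, 10, 29]
Extract 28: [27, 22, 10, -1, 16, 28, 29]
Extract 27: [22, 16, 10, -1, 27, 28, 29]
Extract 22: [16, -1, 10, 22, 27, 28, 29]
Extract 16: [10, -1, 16, 22, 27, 28, 29]
Extract 10: [-1, 10, 16, 22, 27, 28, 29]


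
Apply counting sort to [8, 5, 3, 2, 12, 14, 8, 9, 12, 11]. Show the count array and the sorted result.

Count array: [0, 0, 1, 1, 0, 1, 0, 0, 2, 1, 0, 1, 2, 0, 1]
(count[i] = number of elements equal to i)
Cumulative count: [0, 0, 1, 2, 2, 3, 3, 3, 5, 6, 6, 7, 9, 9, 10]
Sorted: [2, 3, 5, 8, 8, 9, 11, 12, 12, 14]


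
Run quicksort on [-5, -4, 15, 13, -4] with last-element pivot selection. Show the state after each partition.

Partition 1: pivot=-4 at index 2 -> [-5, -4, -4, 13, 15]
Partition 2: pivot=-4 at index 1 -> [-5, -4, -4, 13, 15]
Partition 3: pivot=15 at index 4 -> [-5, -4, -4, 13, 15]


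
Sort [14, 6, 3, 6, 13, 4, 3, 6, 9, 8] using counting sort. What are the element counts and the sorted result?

Count array: [0, 0, 0, 2, 1, 0, 3, 0, 1, 1, 0, 0, 0, 1, 1]
(count[i] = number of elements equal to i)
Cumulative count: [0, 0, 0, 2, 3, 3, 6, 6, 7, 8, 8, 8, 8, 9, 10]
Sorted: [3, 3, 4, 6, 6, 6, 8, 9, 13, 14]


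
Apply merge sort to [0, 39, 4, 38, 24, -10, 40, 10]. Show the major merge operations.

Divide and conquer:
  Merge [0] + [39] -> [0, 39]
  Merge [4] + [38] -> [4, 38]
  Merge [0, 39] + [4, 38] -> [0, 4, 38, 39]
  Merge [24] + [-10] -> [-10, 24]
  Merge [40] + [10] -> [10, 40]
  Merge [-10, 24] + [10, 40] -> [-10, 10, 24, 40]
  Merge [0, 4, 38, 39] + [-10, 10, 24, 40] -> [-10, 0, 4, 10, 24, 38, 39, 40]


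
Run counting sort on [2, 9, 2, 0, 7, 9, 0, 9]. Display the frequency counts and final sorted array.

Count array: [2, 0, 2, 0, 0, 0, 0, 1, 0, 3]
(count[i] = number of elements equal to i)
Cumulative count: [2, 2, 4, 4, 4, 4, 4, 5, 5, 8]
Sorted: [0, 0, 2, 2, 7, 9, 9, 9]


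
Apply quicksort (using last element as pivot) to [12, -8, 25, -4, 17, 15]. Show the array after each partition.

Partition 1: pivot=15 at index 3 -> [12, -8, -4, 15, 17, 25]
Partition 2: pivot=-4 at index 1 -> [-8, -4, 12, 15, 17, 25]
Partition 3: pivot=25 at index 5 -> [-8, -4, 12, 15, 17, 25]
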